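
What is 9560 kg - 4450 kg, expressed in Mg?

In Mg:
  9560 kg = 9560 × 10^-3 Mg = 9.56
  4450 kg = 4450 × 10^-3 Mg = 4.45
Difference: 9.56 - 4.45 = 5.11

5.11 Mg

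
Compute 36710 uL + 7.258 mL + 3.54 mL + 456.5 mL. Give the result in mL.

In mL:
  36710 uL = 36710 × 10^-3 mL = 36.71
  7.258 mL → 7.258
  3.54 mL → 3.54
  456.5 mL → 456.5
Sum: 36.71 + 7.258 + 3.54 + 456.5 = 504.008

504.008 mL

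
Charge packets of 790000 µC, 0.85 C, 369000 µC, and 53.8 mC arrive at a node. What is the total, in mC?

In mC:
  790000 µC = 790000 × 10^-3 mC = 790
  0.85 C = 0.85 × 10^3 mC = 850
  369000 µC = 369000 × 10^-3 mC = 369
  53.8 mC → 53.8
Sum: 790 + 850 + 369 + 53.8 = 2062.8

2062.8 mC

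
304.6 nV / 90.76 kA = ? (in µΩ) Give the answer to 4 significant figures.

0.000003356 µΩ

(304.6 × 10^-9) / (90.76 × 10^3) = 3.3561 × 10^-12 Ω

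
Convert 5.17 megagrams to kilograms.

mega = 1e6, kilo = 1e3; factor is 1e3.
5.17 × 1e3 = 5170

5170 kilograms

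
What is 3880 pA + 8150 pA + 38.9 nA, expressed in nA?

50.93 nA

In nA:
  3880 pA = 3880 × 10^-3 nA = 3.88
  8150 pA = 8150 × 10^-3 nA = 8.15
  38.9 nA → 38.9
Sum: 3.88 + 8.15 + 38.9 = 50.93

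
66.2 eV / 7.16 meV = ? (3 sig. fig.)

(66.2) / (7.16e-3) = 9.246e3

9250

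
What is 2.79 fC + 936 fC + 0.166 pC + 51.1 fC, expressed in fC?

1155.89 fC

In fC:
  2.79 fC → 2.79
  936 fC → 936
  0.166 pC = 0.166 × 10³ fC = 166
  51.1 fC → 51.1
Sum: 2.79 + 936 + 166 + 51.1 = 1155.89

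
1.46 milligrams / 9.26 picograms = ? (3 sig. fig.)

158000000

(1.46 × 10^-3) / (9.26 × 10^-12) = 0.1577 × 10^9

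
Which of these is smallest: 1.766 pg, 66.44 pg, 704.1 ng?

1.766 pg

1.766 pg = 0.000000000001766 g
66.44 pg = 0.00000000006644 g
704.1 ng = 0.0000007041 g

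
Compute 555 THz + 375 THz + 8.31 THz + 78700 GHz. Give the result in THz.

1017.01 THz

In THz:
  555 THz → 555
  375 THz → 375
  8.31 THz → 8.31
  78700 GHz = 78700 × 10^-3 THz = 78.7
Sum: 555 + 375 + 8.31 + 78.7 = 1017.01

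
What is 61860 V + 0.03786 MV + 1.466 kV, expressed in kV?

In kV:
  61860 V = 61860 × 10⁻³ kV = 61.86
  0.03786 MV = 0.03786 × 10³ kV = 37.86
  1.466 kV → 1.466
Sum: 61.86 + 37.86 + 1.466 = 101.186

101.186 kV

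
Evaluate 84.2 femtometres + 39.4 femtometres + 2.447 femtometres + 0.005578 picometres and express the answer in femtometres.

131.625 femtometres

In femtometres:
  84.2 femtometres → 84.2
  39.4 femtometres → 39.4
  2.447 femtometres → 2.447
  0.005578 picometres = 0.005578 × 10^3 femtometres = 5.578
Sum: 84.2 + 39.4 + 2.447 + 5.578 = 131.625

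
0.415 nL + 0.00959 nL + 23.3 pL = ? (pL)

In pL:
  0.415 nL = 0.415 × 10³ pL = 415
  0.00959 nL = 0.00959 × 10³ pL = 9.59
  23.3 pL → 23.3
Sum: 415 + 9.59 + 23.3 = 447.89

447.89 pL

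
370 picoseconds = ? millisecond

0.00000037 milliseconds

pico = 10^-12, milli = 10^-3; factor is 10^-9.
370 × 10^-9 = 0.00000037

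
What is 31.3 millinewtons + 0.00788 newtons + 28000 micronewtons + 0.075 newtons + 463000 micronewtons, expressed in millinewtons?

605.18 millinewtons

In millinewtons:
  31.3 millinewtons → 31.3
  0.00788 newtons = 0.00788e3 millinewtons = 7.88
  28000 micronewtons = 28000e-3 millinewtons = 28
  0.075 newtons = 0.075e3 millinewtons = 75
  463000 micronewtons = 463000e-3 millinewtons = 463
Sum: 31.3 + 7.88 + 28 + 75 + 463 = 605.18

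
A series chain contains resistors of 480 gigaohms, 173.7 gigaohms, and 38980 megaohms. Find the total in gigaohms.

692.68 gigaohms

In gigaohms:
  480 gigaohms → 480
  173.7 gigaohms → 173.7
  38980 megaohms = 38980 × 10⁻³ gigaohms = 38.98
Sum: 480 + 173.7 + 38.98 = 692.68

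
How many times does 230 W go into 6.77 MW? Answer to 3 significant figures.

(6.77 × 10⁶) / (230) = 0.02943 × 10⁶

29400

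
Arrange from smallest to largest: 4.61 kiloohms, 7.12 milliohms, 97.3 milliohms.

7.12 milliohms < 97.3 milliohms < 4.61 kiloohms

4.61 kiloohms = 4610 ohms
7.12 milliohms = 0.00712 ohms
97.3 milliohms = 0.0973 ohms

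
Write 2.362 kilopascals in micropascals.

kilo = 1e3, micro = 1e-6; factor is 1e9.
2.362 × 1e9 = 2362000000

2362000000 micropascals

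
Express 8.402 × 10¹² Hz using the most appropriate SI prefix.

= 8.402 × 10¹² Hz; 10¹² is tera.

8.402 THz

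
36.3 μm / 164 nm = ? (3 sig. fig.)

(36.3 × 10⁻⁶) / (164 × 10⁻⁹) = 0.2213 × 10³

221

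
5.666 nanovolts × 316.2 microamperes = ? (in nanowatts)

0.0017915892 nanowatts

5.666 × 10⁻⁹ × 316.2 × 10⁻⁶ = 1791.5892 × 10⁻¹⁵ W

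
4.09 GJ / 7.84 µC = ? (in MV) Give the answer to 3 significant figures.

(4.09 × 10^9) / (7.84 × 10^-6) = 0.52168 × 10^15 V

522000000 MV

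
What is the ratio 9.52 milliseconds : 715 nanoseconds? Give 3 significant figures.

(9.52e-3) / (715e-9) = 0.01331e6

13300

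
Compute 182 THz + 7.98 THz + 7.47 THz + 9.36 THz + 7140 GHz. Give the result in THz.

213.95 THz

In THz:
  182 THz → 182
  7.98 THz → 7.98
  7.47 THz → 7.47
  9.36 THz → 9.36
  7140 GHz = 7140e-3 THz = 7.14
Sum: 182 + 7.98 + 7.47 + 9.36 + 7.14 = 213.95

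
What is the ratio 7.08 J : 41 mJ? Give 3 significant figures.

(7.08) / (41 × 10⁻³) = 0.1727 × 10³

173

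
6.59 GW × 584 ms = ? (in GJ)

3.84856 GJ

6.59 × 10⁹ × 584 × 10⁻³ = 3848.56 × 10⁶ J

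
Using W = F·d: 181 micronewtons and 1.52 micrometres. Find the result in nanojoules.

181 × 10^-6 × 1.52 × 10^-6 = 275.12 × 10^-12 J

0.27512 nanojoules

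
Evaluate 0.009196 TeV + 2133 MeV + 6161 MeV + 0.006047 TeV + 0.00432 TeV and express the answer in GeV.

27.857 GeV

In GeV:
  0.009196 TeV = 0.009196e3 GeV = 9.196
  2133 MeV = 2133e-3 GeV = 2.133
  6161 MeV = 6161e-3 GeV = 6.161
  0.006047 TeV = 0.006047e3 GeV = 6.047
  0.00432 TeV = 0.00432e3 GeV = 4.32
Sum: 9.196 + 2.133 + 6.161 + 6.047 + 4.32 = 27.857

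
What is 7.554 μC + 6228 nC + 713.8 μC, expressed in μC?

727.582 μC

In μC:
  7.554 μC → 7.554
  6228 nC = 6228 × 10⁻³ μC = 6.228
  713.8 μC → 713.8
Sum: 7.554 + 6.228 + 713.8 = 727.582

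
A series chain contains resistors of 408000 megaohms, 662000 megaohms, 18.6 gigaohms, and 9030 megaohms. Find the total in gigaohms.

In gigaohms:
  408000 megaohms = 408000 × 10⁻³ gigaohms = 408
  662000 megaohms = 662000 × 10⁻³ gigaohms = 662
  18.6 gigaohms → 18.6
  9030 megaohms = 9030 × 10⁻³ gigaohms = 9.03
Sum: 408 + 662 + 18.6 + 9.03 = 1097.63

1097.63 gigaohms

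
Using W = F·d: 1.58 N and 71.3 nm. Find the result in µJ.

1.58 × 71.3 × 10⁻⁹ = 112.654 × 10⁻⁹ J

0.112654 µJ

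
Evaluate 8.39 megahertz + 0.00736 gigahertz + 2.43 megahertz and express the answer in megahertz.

In megahertz:
  8.39 megahertz → 8.39
  0.00736 gigahertz = 0.00736 × 10³ megahertz = 7.36
  2.43 megahertz → 2.43
Sum: 8.39 + 7.36 + 2.43 = 18.18

18.18 megahertz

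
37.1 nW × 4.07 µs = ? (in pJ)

37.1 × 10⁻⁹ × 4.07 × 10⁻⁶ = 150.997 × 10⁻¹⁵ J

0.150997 pJ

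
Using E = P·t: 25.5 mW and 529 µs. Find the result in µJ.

25.5 × 10⁻³ × 529 × 10⁻⁶ = 13489.5 × 10⁻⁹ J

13.4895 µJ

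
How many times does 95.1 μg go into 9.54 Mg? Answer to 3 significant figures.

(9.54e6) / (95.1e-6) = 0.1003e12

100000000000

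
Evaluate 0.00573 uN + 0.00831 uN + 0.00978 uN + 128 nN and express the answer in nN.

151.82 nN

In nN:
  0.00573 uN = 0.00573 × 10³ nN = 5.73
  0.00831 uN = 0.00831 × 10³ nN = 8.31
  0.00978 uN = 0.00978 × 10³ nN = 9.78
  128 nN → 128
Sum: 5.73 + 8.31 + 9.78 + 128 = 151.82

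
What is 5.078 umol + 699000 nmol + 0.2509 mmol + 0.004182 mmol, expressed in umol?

In umol:
  5.078 umol → 5.078
  699000 nmol = 699000 × 10^-3 umol = 699
  0.2509 mmol = 0.2509 × 10^3 umol = 250.9
  0.004182 mmol = 0.004182 × 10^3 umol = 4.182
Sum: 5.078 + 699 + 250.9 + 4.182 = 959.16

959.16 umol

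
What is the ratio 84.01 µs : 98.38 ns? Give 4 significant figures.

853.9

(84.01 × 10⁻⁶) / (98.38 × 10⁻⁹) = 0.85393 × 10³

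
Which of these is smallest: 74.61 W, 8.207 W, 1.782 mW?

74.61 W = 74.61 W
8.207 W = 8.207 W
1.782 mW = 0.001782 W

1.782 mW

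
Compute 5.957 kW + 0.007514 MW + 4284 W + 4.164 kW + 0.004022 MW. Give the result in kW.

In kW:
  5.957 kW → 5.957
  0.007514 MW = 0.007514e3 kW = 7.514
  4284 W = 4284e-3 kW = 4.284
  4.164 kW → 4.164
  0.004022 MW = 0.004022e3 kW = 4.022
Sum: 5.957 + 7.514 + 4.284 + 4.164 + 4.022 = 25.941

25.941 kW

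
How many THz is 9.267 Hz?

0.000000000009267 THz

(no prefix) = 10⁰, tera = 10¹²; factor is 10⁻¹².
9.267 × 10⁻¹² = 0.000000000009267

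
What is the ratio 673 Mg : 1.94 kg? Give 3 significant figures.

(673e6) / (1.94e3) = 346.9e3

347000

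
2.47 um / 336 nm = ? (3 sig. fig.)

(2.47 × 10^-6) / (336 × 10^-9) = 0.007351 × 10^3

7.35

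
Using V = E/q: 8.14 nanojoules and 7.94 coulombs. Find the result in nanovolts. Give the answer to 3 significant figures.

1.03 nanovolts

(8.14 × 10^-9) / (7.94) = 1.0252 × 10^-9 V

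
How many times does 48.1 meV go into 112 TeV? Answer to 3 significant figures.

(112 × 10¹²) / (48.1 × 10⁻³) = 2.328 × 10¹⁵

2330000000000000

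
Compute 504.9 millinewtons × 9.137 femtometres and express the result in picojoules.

0.0046132713 picojoules

504.9 × 10^-3 × 9.137 × 10^-15 = 4613.2713 × 10^-18 J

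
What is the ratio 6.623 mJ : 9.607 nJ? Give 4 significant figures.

689400

(6.623e-3) / (9.607e-9) = 0.68939e6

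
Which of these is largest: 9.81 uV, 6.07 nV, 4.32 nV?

9.81 uV

9.81 uV = 0.00000981 V
6.07 nV = 0.00000000607 V
4.32 nV = 0.00000000432 V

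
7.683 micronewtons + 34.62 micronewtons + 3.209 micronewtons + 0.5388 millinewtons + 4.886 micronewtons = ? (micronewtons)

589.198 micronewtons

In micronewtons:
  7.683 micronewtons → 7.683
  34.62 micronewtons → 34.62
  3.209 micronewtons → 3.209
  0.5388 millinewtons = 0.5388e3 micronewtons = 538.8
  4.886 micronewtons → 4.886
Sum: 7.683 + 34.62 + 3.209 + 538.8 + 4.886 = 589.198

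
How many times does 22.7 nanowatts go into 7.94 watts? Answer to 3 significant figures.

350000000

(7.94) / (22.7e-9) = 0.3498e9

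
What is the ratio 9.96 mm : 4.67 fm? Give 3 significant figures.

2130000000000

(9.96 × 10^-3) / (4.67 × 10^-15) = 2.133 × 10^12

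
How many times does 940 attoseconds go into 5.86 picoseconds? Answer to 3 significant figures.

(5.86e-12) / (940e-18) = 0.006234e6

6230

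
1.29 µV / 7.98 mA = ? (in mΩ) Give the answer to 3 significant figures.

(1.29 × 10⁻⁶) / (7.98 × 10⁻³) = 0.16165 × 10⁻³ Ω

0.162 mΩ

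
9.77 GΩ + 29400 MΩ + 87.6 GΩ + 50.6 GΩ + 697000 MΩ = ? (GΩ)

In GΩ:
  9.77 GΩ → 9.77
  29400 MΩ = 29400 × 10⁻³ GΩ = 29.4
  87.6 GΩ → 87.6
  50.6 GΩ → 50.6
  697000 MΩ = 697000 × 10⁻³ GΩ = 697
Sum: 9.77 + 29.4 + 87.6 + 50.6 + 697 = 874.37

874.37 GΩ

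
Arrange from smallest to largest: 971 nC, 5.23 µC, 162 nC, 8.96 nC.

8.96 nC < 162 nC < 971 nC < 5.23 µC

971 nC = 0.000000971 C
5.23 µC = 0.00000523 C
162 nC = 0.000000162 C
8.96 nC = 0.00000000896 C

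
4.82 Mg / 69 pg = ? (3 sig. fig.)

69900000000000000

(4.82 × 10⁶) / (69 × 10⁻¹²) = 0.06986 × 10¹⁸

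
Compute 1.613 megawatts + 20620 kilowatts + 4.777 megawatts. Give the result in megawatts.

In megawatts:
  1.613 megawatts → 1.613
  20620 kilowatts = 20620e-3 megawatts = 20.62
  4.777 megawatts → 4.777
Sum: 1.613 + 20.62 + 4.777 = 27.01

27.01 megawatts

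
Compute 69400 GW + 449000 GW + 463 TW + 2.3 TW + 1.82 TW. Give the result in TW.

985.52 TW

In TW:
  69400 GW = 69400 × 10⁻³ TW = 69.4
  449000 GW = 449000 × 10⁻³ TW = 449
  463 TW → 463
  2.3 TW → 2.3
  1.82 TW → 1.82
Sum: 69.4 + 449 + 463 + 2.3 + 1.82 = 985.52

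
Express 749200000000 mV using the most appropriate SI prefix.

= 749.2 × 10^6 V; 10^6 is mega.

749.2 MV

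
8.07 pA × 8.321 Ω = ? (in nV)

8.07 × 10^-12 × 8.321 = 67.15047 × 10^-12 V

0.06715047 nV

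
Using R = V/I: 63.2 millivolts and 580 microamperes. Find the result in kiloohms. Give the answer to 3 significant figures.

(63.2 × 10^-3) / (580 × 10^-6) = 0.10897 × 10^3 Ω

0.109 kiloohms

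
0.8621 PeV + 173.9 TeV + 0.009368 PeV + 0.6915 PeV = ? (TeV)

In TeV:
  0.8621 PeV = 0.8621 × 10³ TeV = 862.1
  173.9 TeV → 173.9
  0.009368 PeV = 0.009368 × 10³ TeV = 9.368
  0.6915 PeV = 0.6915 × 10³ TeV = 691.5
Sum: 862.1 + 173.9 + 9.368 + 691.5 = 1736.868

1736.868 TeV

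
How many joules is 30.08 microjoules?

0.00003008 joules

micro = 1e-6, (no prefix) = 1e0; factor is 1e-6.
30.08 × 1e-6 = 0.00003008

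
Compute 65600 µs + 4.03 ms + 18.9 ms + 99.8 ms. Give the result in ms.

188.33 ms

In ms:
  65600 µs = 65600e-3 ms = 65.6
  4.03 ms → 4.03
  18.9 ms → 18.9
  99.8 ms → 99.8
Sum: 65.6 + 4.03 + 18.9 + 99.8 = 188.33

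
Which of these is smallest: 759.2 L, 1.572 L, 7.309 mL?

7.309 mL

759.2 L = 759.2 L
1.572 L = 1.572 L
7.309 mL = 0.007309 L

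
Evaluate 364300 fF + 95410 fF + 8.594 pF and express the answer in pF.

In pF:
  364300 fF = 364300 × 10^-3 pF = 364.3
  95410 fF = 95410 × 10^-3 pF = 95.41
  8.594 pF → 8.594
Sum: 364.3 + 95.41 + 8.594 = 468.304

468.304 pF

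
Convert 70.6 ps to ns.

pico = 1e-12, nano = 1e-9; factor is 1e-3.
70.6 × 1e-3 = 0.0706

0.0706 ns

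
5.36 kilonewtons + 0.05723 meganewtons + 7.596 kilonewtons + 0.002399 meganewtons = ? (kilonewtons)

In kilonewtons:
  5.36 kilonewtons → 5.36
  0.05723 meganewtons = 0.05723 × 10³ kilonewtons = 57.23
  7.596 kilonewtons → 7.596
  0.002399 meganewtons = 0.002399 × 10³ kilonewtons = 2.399
Sum: 5.36 + 57.23 + 7.596 + 2.399 = 72.585

72.585 kilonewtons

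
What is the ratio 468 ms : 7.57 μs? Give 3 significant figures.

61800

(468 × 10^-3) / (7.57 × 10^-6) = 61.82 × 10^3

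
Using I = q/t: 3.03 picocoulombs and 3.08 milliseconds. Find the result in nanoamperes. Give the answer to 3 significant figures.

(3.03 × 10⁻¹²) / (3.08 × 10⁻³) = 0.98377 × 10⁻⁹ A

0.984 nanoamperes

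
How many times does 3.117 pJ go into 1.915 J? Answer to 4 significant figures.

(1.915) / (3.117e-12) = 0.61437e12

614400000000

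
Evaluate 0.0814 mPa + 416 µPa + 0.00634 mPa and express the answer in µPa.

503.74 µPa

In µPa:
  0.0814 mPa = 0.0814 × 10^3 µPa = 81.4
  416 µPa → 416
  0.00634 mPa = 0.00634 × 10^3 µPa = 6.34
Sum: 81.4 + 416 + 6.34 = 503.74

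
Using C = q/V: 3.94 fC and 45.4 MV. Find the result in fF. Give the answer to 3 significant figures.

0.0000000868 fF

(3.94 × 10^-15) / (45.4 × 10^6) = 0.086784 × 10^-21 F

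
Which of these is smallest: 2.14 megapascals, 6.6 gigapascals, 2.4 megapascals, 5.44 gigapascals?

2.14 megapascals

2.14 megapascals = 2140000 pascals
6.6 gigapascals = 6600000000 pascals
2.4 megapascals = 2400000 pascals
5.44 gigapascals = 5440000000 pascals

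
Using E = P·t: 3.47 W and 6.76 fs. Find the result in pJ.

3.47 × 6.76 × 10^-15 = 23.4572 × 10^-15 J

0.0234572 pJ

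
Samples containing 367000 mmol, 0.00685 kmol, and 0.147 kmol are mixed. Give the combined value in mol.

In mol:
  367000 mmol = 367000 × 10^-3 mol = 367
  0.00685 kmol = 0.00685 × 10^3 mol = 6.85
  0.147 kmol = 0.147 × 10^3 mol = 147
Sum: 367 + 6.85 + 147 = 520.85

520.85 mol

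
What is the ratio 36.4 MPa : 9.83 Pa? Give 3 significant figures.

3700000

(36.4e6) / (9.83) = 3.703e6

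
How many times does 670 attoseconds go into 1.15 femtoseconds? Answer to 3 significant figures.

(1.15 × 10⁻¹⁵) / (670 × 10⁻¹⁸) = 0.001716 × 10³

1.72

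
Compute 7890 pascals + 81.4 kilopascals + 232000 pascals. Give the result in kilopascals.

In kilopascals:
  7890 pascals = 7890 × 10⁻³ kilopascals = 7.89
  81.4 kilopascals → 81.4
  232000 pascals = 232000 × 10⁻³ kilopascals = 232
Sum: 7.89 + 81.4 + 232 = 321.29

321.29 kilopascals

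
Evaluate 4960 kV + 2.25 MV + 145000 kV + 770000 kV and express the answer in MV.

922.21 MV

In MV:
  4960 kV = 4960 × 10^-3 MV = 4.96
  2.25 MV → 2.25
  145000 kV = 145000 × 10^-3 MV = 145
  770000 kV = 770000 × 10^-3 MV = 770
Sum: 4.96 + 2.25 + 145 + 770 = 922.21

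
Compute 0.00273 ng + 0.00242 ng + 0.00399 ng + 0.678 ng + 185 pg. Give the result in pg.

872.14 pg

In pg:
  0.00273 ng = 0.00273 × 10^3 pg = 2.73
  0.00242 ng = 0.00242 × 10^3 pg = 2.42
  0.00399 ng = 0.00399 × 10^3 pg = 3.99
  0.678 ng = 0.678 × 10^3 pg = 678
  185 pg → 185
Sum: 2.73 + 2.42 + 3.99 + 678 + 185 = 872.14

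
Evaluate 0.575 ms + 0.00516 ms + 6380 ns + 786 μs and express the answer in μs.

In μs:
  0.575 ms = 0.575 × 10^3 μs = 575
  0.00516 ms = 0.00516 × 10^3 μs = 5.16
  6380 ns = 6380 × 10^-3 μs = 6.38
  786 μs → 786
Sum: 575 + 5.16 + 6.38 + 786 = 1372.54

1372.54 μs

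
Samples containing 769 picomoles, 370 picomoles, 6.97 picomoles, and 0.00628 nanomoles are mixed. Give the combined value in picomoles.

In picomoles:
  769 picomoles → 769
  370 picomoles → 370
  6.97 picomoles → 6.97
  0.00628 nanomoles = 0.00628e3 picomoles = 6.28
Sum: 769 + 370 + 6.97 + 6.28 = 1152.25

1152.25 picomoles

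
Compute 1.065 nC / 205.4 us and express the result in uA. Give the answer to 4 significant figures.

(1.065e-9) / (205.4e-6) = 0.005185e-3 A

5.185 uA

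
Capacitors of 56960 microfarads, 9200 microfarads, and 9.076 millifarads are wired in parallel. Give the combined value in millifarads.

75.236 millifarads

In millifarads:
  56960 microfarads = 56960 × 10⁻³ millifarads = 56.96
  9200 microfarads = 9200 × 10⁻³ millifarads = 9.2
  9.076 millifarads → 9.076
Sum: 56.96 + 9.2 + 9.076 = 75.236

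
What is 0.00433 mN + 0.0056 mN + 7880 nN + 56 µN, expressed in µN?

73.81 µN

In µN:
  0.00433 mN = 0.00433e3 µN = 4.33
  0.0056 mN = 0.0056e3 µN = 5.6
  7880 nN = 7880e-3 µN = 7.88
  56 µN → 56
Sum: 4.33 + 5.6 + 7.88 + 56 = 73.81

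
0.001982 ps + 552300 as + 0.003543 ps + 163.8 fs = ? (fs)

In fs:
  0.001982 ps = 0.001982e3 fs = 1.982
  552300 as = 552300e-3 fs = 552.3
  0.003543 ps = 0.003543e3 fs = 3.543
  163.8 fs → 163.8
Sum: 1.982 + 552.3 + 3.543 + 163.8 = 721.625

721.625 fs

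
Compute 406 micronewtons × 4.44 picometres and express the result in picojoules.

406 × 10⁻⁶ × 4.44 × 10⁻¹² = 1802.64 × 10⁻¹⁸ J

0.00180264 picojoules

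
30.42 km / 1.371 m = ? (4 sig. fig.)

22190

(30.42 × 10³) / (1.371) = 22.188 × 10³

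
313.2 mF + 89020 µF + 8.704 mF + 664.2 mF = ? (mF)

In mF:
  313.2 mF → 313.2
  89020 µF = 89020 × 10⁻³ mF = 89.02
  8.704 mF → 8.704
  664.2 mF → 664.2
Sum: 313.2 + 89.02 + 8.704 + 664.2 = 1075.124

1075.124 mF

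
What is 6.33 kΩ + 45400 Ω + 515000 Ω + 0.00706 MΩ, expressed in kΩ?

In kΩ:
  6.33 kΩ → 6.33
  45400 Ω = 45400 × 10^-3 kΩ = 45.4
  515000 Ω = 515000 × 10^-3 kΩ = 515
  0.00706 MΩ = 0.00706 × 10^3 kΩ = 7.06
Sum: 6.33 + 45.4 + 515 + 7.06 = 573.79

573.79 kΩ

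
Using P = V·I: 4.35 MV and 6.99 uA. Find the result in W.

4.35 × 10⁶ × 6.99 × 10⁻⁶ = 30.4065 W

30.4065 W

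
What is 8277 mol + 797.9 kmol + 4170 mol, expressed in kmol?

In kmol:
  8277 mol = 8277e-3 kmol = 8.277
  797.9 kmol → 797.9
  4170 mol = 4170e-3 kmol = 4.17
Sum: 8.277 + 797.9 + 4.17 = 810.347

810.347 kmol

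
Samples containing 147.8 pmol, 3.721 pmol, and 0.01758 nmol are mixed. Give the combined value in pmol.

169.101 pmol

In pmol:
  147.8 pmol → 147.8
  3.721 pmol → 3.721
  0.01758 nmol = 0.01758 × 10^3 pmol = 17.58
Sum: 147.8 + 3.721 + 17.58 = 169.101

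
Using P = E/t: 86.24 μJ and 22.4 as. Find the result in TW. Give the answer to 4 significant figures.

3.850 TW

(86.24e-6) / (22.4e-18) = 3.85e12 W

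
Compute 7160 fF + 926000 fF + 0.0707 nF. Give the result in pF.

1003.86 pF

In pF:
  7160 fF = 7160 × 10^-3 pF = 7.16
  926000 fF = 926000 × 10^-3 pF = 926
  0.0707 nF = 0.0707 × 10^3 pF = 70.7
Sum: 7.16 + 926 + 70.7 = 1003.86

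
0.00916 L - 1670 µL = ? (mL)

In mL:
  0.00916 L = 0.00916 × 10³ mL = 9.16
  1670 µL = 1670 × 10⁻³ mL = 1.67
Difference: 9.16 - 1.67 = 7.49

7.49 mL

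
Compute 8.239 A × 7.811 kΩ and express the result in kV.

8.239 × 7.811 × 10³ = 64.354829 × 10³ V

64.354829 kV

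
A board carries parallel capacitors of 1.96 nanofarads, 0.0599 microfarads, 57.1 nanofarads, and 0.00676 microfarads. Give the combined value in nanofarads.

In nanofarads:
  1.96 nanofarads → 1.96
  0.0599 microfarads = 0.0599 × 10^3 nanofarads = 59.9
  57.1 nanofarads → 57.1
  0.00676 microfarads = 0.00676 × 10^3 nanofarads = 6.76
Sum: 1.96 + 59.9 + 57.1 + 6.76 = 125.72

125.72 nanofarads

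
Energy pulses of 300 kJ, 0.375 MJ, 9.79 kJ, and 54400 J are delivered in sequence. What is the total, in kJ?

In kJ:
  300 kJ → 300
  0.375 MJ = 0.375 × 10³ kJ = 375
  9.79 kJ → 9.79
  54400 J = 54400 × 10⁻³ kJ = 54.4
Sum: 300 + 375 + 9.79 + 54.4 = 739.19

739.19 kJ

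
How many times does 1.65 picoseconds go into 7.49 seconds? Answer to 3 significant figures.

(7.49) / (1.65e-12) = 4.539e12

4540000000000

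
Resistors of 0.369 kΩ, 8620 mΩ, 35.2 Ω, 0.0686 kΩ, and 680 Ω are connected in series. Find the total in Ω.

In Ω:
  0.369 kΩ = 0.369 × 10^3 Ω = 369
  8620 mΩ = 8620 × 10^-3 Ω = 8.62
  35.2 Ω → 35.2
  0.0686 kΩ = 0.0686 × 10^3 Ω = 68.6
  680 Ω → 680
Sum: 369 + 8.62 + 35.2 + 68.6 + 680 = 1161.42

1161.42 Ω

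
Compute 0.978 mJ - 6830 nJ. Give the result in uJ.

In uJ:
  0.978 mJ = 0.978 × 10^3 uJ = 978
  6830 nJ = 6830 × 10^-3 uJ = 6.83
Difference: 978 - 6.83 = 971.17

971.17 uJ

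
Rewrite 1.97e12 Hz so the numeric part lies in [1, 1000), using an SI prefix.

= 1.97e12 Hz; 1e12 is tera.

1.97 THz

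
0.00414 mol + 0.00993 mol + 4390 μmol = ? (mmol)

18.46 mmol

In mmol:
  0.00414 mol = 0.00414 × 10³ mmol = 4.14
  0.00993 mol = 0.00993 × 10³ mmol = 9.93
  4390 μmol = 4390 × 10⁻³ mmol = 4.39
Sum: 4.14 + 9.93 + 4.39 = 18.46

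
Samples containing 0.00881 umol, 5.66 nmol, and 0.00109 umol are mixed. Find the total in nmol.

15.56 nmol

In nmol:
  0.00881 umol = 0.00881 × 10^3 nmol = 8.81
  5.66 nmol → 5.66
  0.00109 umol = 0.00109 × 10^3 nmol = 1.09
Sum: 8.81 + 5.66 + 1.09 = 15.56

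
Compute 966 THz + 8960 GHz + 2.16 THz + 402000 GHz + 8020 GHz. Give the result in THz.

1387.14 THz

In THz:
  966 THz → 966
  8960 GHz = 8960 × 10^-3 THz = 8.96
  2.16 THz → 2.16
  402000 GHz = 402000 × 10^-3 THz = 402
  8020 GHz = 8020 × 10^-3 THz = 8.02
Sum: 966 + 8.96 + 2.16 + 402 + 8.02 = 1387.14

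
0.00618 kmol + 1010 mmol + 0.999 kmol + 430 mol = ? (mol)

1436.19 mol

In mol:
  0.00618 kmol = 0.00618 × 10³ mol = 6.18
  1010 mmol = 1010 × 10⁻³ mol = 1.01
  0.999 kmol = 0.999 × 10³ mol = 999
  430 mol → 430
Sum: 6.18 + 1.01 + 999 + 430 = 1436.19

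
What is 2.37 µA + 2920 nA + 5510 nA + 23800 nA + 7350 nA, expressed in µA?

In µA:
  2.37 µA → 2.37
  2920 nA = 2920 × 10⁻³ µA = 2.92
  5510 nA = 5510 × 10⁻³ µA = 5.51
  23800 nA = 23800 × 10⁻³ µA = 23.8
  7350 nA = 7350 × 10⁻³ µA = 7.35
Sum: 2.37 + 2.92 + 5.51 + 23.8 + 7.35 = 41.95

41.95 µA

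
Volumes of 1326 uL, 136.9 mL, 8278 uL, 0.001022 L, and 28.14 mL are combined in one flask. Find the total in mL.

175.666 mL

In mL:
  1326 uL = 1326e-3 mL = 1.326
  136.9 mL → 136.9
  8278 uL = 8278e-3 mL = 8.278
  0.001022 L = 0.001022e3 mL = 1.022
  28.14 mL → 28.14
Sum: 1.326 + 136.9 + 8.278 + 1.022 + 28.14 = 175.666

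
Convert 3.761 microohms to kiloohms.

micro = 10⁻⁶, kilo = 10³; factor is 10⁻⁹.
3.761 × 10⁻⁹ = 0.000000003761

0.000000003761 kiloohms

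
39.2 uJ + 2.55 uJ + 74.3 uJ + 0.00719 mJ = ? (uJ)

123.24 uJ

In uJ:
  39.2 uJ → 39.2
  2.55 uJ → 2.55
  74.3 uJ → 74.3
  0.00719 mJ = 0.00719e3 uJ = 7.19
Sum: 39.2 + 2.55 + 74.3 + 7.19 = 123.24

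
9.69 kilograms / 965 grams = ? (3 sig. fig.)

10.0

(9.69 × 10^3) / (965) = 0.01004 × 10^3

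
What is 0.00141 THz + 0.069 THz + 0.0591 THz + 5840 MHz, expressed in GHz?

135.35 GHz

In GHz:
  0.00141 THz = 0.00141 × 10^3 GHz = 1.41
  0.069 THz = 0.069 × 10^3 GHz = 69
  0.0591 THz = 0.0591 × 10^3 GHz = 59.1
  5840 MHz = 5840 × 10^-3 GHz = 5.84
Sum: 1.41 + 69 + 59.1 + 5.84 = 135.35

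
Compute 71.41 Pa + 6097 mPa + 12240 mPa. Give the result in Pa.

In Pa:
  71.41 Pa → 71.41
  6097 mPa = 6097 × 10⁻³ Pa = 6.097
  12240 mPa = 12240 × 10⁻³ Pa = 12.24
Sum: 71.41 + 6.097 + 12.24 = 89.747

89.747 Pa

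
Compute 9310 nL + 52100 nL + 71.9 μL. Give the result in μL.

In μL:
  9310 nL = 9310e-3 μL = 9.31
  52100 nL = 52100e-3 μL = 52.1
  71.9 μL → 71.9
Sum: 9.31 + 52.1 + 71.9 = 133.31

133.31 μL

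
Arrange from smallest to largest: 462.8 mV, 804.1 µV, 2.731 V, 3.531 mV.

804.1 µV < 3.531 mV < 462.8 mV < 2.731 V

462.8 mV = 0.4628 V
804.1 µV = 0.0008041 V
2.731 V = 2.731 V
3.531 mV = 0.003531 V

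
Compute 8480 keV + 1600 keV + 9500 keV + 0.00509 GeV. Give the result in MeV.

24.67 MeV

In MeV:
  8480 keV = 8480 × 10^-3 MeV = 8.48
  1600 keV = 1600 × 10^-3 MeV = 1.6
  9500 keV = 9500 × 10^-3 MeV = 9.5
  0.00509 GeV = 0.00509 × 10^3 MeV = 5.09
Sum: 8.48 + 1.6 + 9.5 + 5.09 = 24.67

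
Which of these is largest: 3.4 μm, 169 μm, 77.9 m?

3.4 μm = 0.0000034 m
169 μm = 0.000169 m
77.9 m = 77.9 m

77.9 m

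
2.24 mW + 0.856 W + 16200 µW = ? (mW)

In mW:
  2.24 mW → 2.24
  0.856 W = 0.856 × 10^3 mW = 856
  16200 µW = 16200 × 10^-3 mW = 16.2
Sum: 2.24 + 856 + 16.2 = 874.44

874.44 mW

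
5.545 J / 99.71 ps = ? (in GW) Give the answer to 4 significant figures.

(5.545) / (99.71 × 10^-12) = 0.0556113 × 10^12 W

55.61 GW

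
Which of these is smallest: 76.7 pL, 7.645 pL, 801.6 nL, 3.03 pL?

76.7 pL = 0.0000000000767 L
7.645 pL = 0.000000000007645 L
801.6 nL = 0.0000008016 L
3.03 pL = 0.00000000000303 L

3.03 pL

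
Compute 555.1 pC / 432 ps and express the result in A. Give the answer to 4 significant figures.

(555.1e-12) / (432e-12) = 1.28495 A

1.285 A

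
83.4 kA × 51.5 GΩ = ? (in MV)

4295100000 MV

83.4 × 10³ × 51.5 × 10⁹ = 4295.1 × 10¹² V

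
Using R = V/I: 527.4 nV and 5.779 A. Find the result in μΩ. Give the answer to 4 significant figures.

0.09126 μΩ

(527.4 × 10^-9) / (5.779) = 91.2615 × 10^-9 Ω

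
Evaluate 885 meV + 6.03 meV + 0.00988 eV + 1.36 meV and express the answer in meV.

902.27 meV

In meV:
  885 meV → 885
  6.03 meV → 6.03
  0.00988 eV = 0.00988e3 meV = 9.88
  1.36 meV → 1.36
Sum: 885 + 6.03 + 9.88 + 1.36 = 902.27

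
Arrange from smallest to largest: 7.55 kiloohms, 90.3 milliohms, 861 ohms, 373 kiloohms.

7.55 kiloohms = 7550 ohms
90.3 milliohms = 0.0903 ohms
861 ohms = 861 ohms
373 kiloohms = 373000 ohms

90.3 milliohms < 861 ohms < 7.55 kiloohms < 373 kiloohms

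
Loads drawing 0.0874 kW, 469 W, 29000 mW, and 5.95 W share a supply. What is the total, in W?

In W:
  0.0874 kW = 0.0874 × 10³ W = 87.4
  469 W → 469
  29000 mW = 29000 × 10⁻³ W = 29
  5.95 W → 5.95
Sum: 87.4 + 469 + 29 + 5.95 = 591.35

591.35 W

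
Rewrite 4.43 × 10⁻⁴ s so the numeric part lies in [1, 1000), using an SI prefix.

443 µs

= 443 × 10⁻⁶ s; 10⁻⁶ is micro.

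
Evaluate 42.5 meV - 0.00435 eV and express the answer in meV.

38.15 meV

In meV:
  42.5 meV → 42.5
  0.00435 eV = 0.00435 × 10^3 meV = 4.35
Difference: 42.5 - 4.35 = 38.15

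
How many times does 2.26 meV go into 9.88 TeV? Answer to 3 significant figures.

(9.88 × 10^12) / (2.26 × 10^-3) = 4.372 × 10^15

4370000000000000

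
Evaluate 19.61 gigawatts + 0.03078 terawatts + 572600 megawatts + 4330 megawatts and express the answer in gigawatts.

In gigawatts:
  19.61 gigawatts → 19.61
  0.03078 terawatts = 0.03078 × 10^3 gigawatts = 30.78
  572600 megawatts = 572600 × 10^-3 gigawatts = 572.6
  4330 megawatts = 4330 × 10^-3 gigawatts = 4.33
Sum: 19.61 + 30.78 + 572.6 + 4.33 = 627.32

627.32 gigawatts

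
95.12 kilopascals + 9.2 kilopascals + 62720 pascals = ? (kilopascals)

167.04 kilopascals

In kilopascals:
  95.12 kilopascals → 95.12
  9.2 kilopascals → 9.2
  62720 pascals = 62720 × 10^-3 kilopascals = 62.72
Sum: 95.12 + 9.2 + 62.72 = 167.04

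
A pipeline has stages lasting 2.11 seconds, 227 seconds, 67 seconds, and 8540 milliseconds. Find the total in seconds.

In seconds:
  2.11 seconds → 2.11
  227 seconds → 227
  67 seconds → 67
  8540 milliseconds = 8540 × 10^-3 seconds = 8.54
Sum: 2.11 + 227 + 67 + 8.54 = 304.65

304.65 seconds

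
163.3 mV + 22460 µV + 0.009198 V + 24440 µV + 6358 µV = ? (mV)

In mV:
  163.3 mV → 163.3
  22460 µV = 22460e-3 mV = 22.46
  0.009198 V = 0.009198e3 mV = 9.198
  24440 µV = 24440e-3 mV = 24.44
  6358 µV = 6358e-3 mV = 6.358
Sum: 163.3 + 22.46 + 9.198 + 24.44 + 6.358 = 225.756

225.756 mV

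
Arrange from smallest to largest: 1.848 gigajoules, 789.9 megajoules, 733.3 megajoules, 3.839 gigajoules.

1.848 gigajoules = 1848000000 joules
789.9 megajoules = 789900000 joules
733.3 megajoules = 733300000 joules
3.839 gigajoules = 3839000000 joules

733.3 megajoules < 789.9 megajoules < 1.848 gigajoules < 3.839 gigajoules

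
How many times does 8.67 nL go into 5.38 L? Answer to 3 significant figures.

621000000

(5.38) / (8.67e-9) = 0.6205e9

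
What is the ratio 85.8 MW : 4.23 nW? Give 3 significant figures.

20300000000000000

(85.8e6) / (4.23e-9) = 20.28e15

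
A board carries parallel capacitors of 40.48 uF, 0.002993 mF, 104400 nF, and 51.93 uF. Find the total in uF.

In uF:
  40.48 uF → 40.48
  0.002993 mF = 0.002993 × 10³ uF = 2.993
  104400 nF = 104400 × 10⁻³ uF = 104.4
  51.93 uF → 51.93
Sum: 40.48 + 2.993 + 104.4 + 51.93 = 199.803

199.803 uF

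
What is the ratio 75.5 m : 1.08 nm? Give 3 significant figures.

69900000000

(75.5) / (1.08e-9) = 69.91e9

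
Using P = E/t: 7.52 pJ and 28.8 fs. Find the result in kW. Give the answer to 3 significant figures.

0.261 kW

(7.52e-12) / (28.8e-15) = 0.26111e3 W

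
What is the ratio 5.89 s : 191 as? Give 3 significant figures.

30800000000000000

(5.89) / (191 × 10⁻¹⁸) = 0.03084 × 10¹⁸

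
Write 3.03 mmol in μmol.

3030 μmol

milli = 10⁻³, micro = 10⁻⁶; factor is 10³.
3.03 × 10³ = 3030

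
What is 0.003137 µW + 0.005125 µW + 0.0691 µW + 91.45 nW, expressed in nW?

168.812 nW

In nW:
  0.003137 µW = 0.003137e3 nW = 3.137
  0.005125 µW = 0.005125e3 nW = 5.125
  0.0691 µW = 0.0691e3 nW = 69.1
  91.45 nW → 91.45
Sum: 3.137 + 5.125 + 69.1 + 91.45 = 168.812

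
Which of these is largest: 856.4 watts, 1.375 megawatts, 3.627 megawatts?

3.627 megawatts

856.4 watts = 856.4 watts
1.375 megawatts = 1375000 watts
3.627 megawatts = 3627000 watts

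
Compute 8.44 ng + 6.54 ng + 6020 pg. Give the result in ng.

In ng:
  8.44 ng → 8.44
  6.54 ng → 6.54
  6020 pg = 6020 × 10⁻³ ng = 6.02
Sum: 8.44 + 6.54 + 6.02 = 21

21 ng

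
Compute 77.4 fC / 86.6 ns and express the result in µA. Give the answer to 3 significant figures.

(77.4 × 10^-15) / (86.6 × 10^-9) = 0.89376 × 10^-6 A

0.894 µA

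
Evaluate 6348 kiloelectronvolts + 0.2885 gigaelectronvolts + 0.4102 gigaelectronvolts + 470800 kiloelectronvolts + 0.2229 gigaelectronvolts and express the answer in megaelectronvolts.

In megaelectronvolts:
  6348 kiloelectronvolts = 6348 × 10⁻³ megaelectronvolts = 6.348
  0.2885 gigaelectronvolts = 0.2885 × 10³ megaelectronvolts = 288.5
  0.4102 gigaelectronvolts = 0.4102 × 10³ megaelectronvolts = 410.2
  470800 kiloelectronvolts = 470800 × 10⁻³ megaelectronvolts = 470.8
  0.2229 gigaelectronvolts = 0.2229 × 10³ megaelectronvolts = 222.9
Sum: 6.348 + 288.5 + 410.2 + 470.8 + 222.9 = 1398.748

1398.748 megaelectronvolts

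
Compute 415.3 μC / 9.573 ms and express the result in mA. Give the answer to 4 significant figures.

43.38 mA

(415.3e-6) / (9.573e-3) = 43.3824e-3 A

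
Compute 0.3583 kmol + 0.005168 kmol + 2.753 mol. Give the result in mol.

In mol:
  0.3583 kmol = 0.3583 × 10³ mol = 358.3
  0.005168 kmol = 0.005168 × 10³ mol = 5.168
  2.753 mol → 2.753
Sum: 358.3 + 5.168 + 2.753 = 366.221

366.221 mol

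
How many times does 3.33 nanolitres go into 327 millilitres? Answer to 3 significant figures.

(327e-3) / (3.33e-9) = 98.2e6

98200000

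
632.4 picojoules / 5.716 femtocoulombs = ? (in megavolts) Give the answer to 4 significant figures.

0.1106 megavolts

(632.4 × 10⁻¹²) / (5.716 × 10⁻¹⁵) = 110.637 × 10³ V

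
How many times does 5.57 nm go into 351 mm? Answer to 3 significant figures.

63000000

(351 × 10⁻³) / (5.57 × 10⁻⁹) = 63.02 × 10⁶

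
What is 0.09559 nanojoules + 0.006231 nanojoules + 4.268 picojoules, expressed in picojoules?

In picojoules:
  0.09559 nanojoules = 0.09559e3 picojoules = 95.59
  0.006231 nanojoules = 0.006231e3 picojoules = 6.231
  4.268 picojoules → 4.268
Sum: 95.59 + 6.231 + 4.268 = 106.089

106.089 picojoules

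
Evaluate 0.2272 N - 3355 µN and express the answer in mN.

In mN:
  0.2272 N = 0.2272 × 10^3 mN = 227.2
  3355 µN = 3355 × 10^-3 mN = 3.355
Difference: 227.2 - 3.355 = 223.845

223.845 mN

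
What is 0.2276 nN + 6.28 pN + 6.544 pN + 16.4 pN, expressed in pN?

256.824 pN

In pN:
  0.2276 nN = 0.2276e3 pN = 227.6
  6.28 pN → 6.28
  6.544 pN → 6.544
  16.4 pN → 16.4
Sum: 227.6 + 6.28 + 6.544 + 16.4 = 256.824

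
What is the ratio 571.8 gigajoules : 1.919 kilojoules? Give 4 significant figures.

(571.8 × 10^9) / (1.919 × 10^3) = 297.97 × 10^6

298000000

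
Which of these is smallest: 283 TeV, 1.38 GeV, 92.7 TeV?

1.38 GeV

283 TeV = 283000000000000 eV
1.38 GeV = 1380000000 eV
92.7 TeV = 92700000000000 eV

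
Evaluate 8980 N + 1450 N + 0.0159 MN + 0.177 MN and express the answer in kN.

203.33 kN

In kN:
  8980 N = 8980 × 10⁻³ kN = 8.98
  1450 N = 1450 × 10⁻³ kN = 1.45
  0.0159 MN = 0.0159 × 10³ kN = 15.9
  0.177 MN = 0.177 × 10³ kN = 177
Sum: 8.98 + 1.45 + 15.9 + 177 = 203.33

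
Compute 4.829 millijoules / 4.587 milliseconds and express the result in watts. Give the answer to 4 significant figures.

(4.829e-3) / (4.587e-3) = 1.05276 W

1.053 watts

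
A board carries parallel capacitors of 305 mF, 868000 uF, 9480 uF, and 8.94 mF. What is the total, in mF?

1191.42 mF

In mF:
  305 mF → 305
  868000 uF = 868000 × 10⁻³ mF = 868
  9480 uF = 9480 × 10⁻³ mF = 9.48
  8.94 mF → 8.94
Sum: 305 + 868 + 9.48 + 8.94 = 1191.42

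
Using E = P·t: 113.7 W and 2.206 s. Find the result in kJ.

0.2508222 kJ

113.7 × 2.206 = 250.8222 J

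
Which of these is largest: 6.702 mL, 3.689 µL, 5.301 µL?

6.702 mL = 0.006702 L
3.689 µL = 0.000003689 L
5.301 µL = 0.000005301 L

6.702 mL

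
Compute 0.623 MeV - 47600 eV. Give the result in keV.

575.4 keV

In keV:
  0.623 MeV = 0.623 × 10^3 keV = 623
  47600 eV = 47600 × 10^-3 keV = 47.6
Difference: 623 - 47.6 = 575.4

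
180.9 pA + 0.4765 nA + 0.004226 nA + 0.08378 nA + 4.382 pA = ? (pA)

749.788 pA

In pA:
  180.9 pA → 180.9
  0.4765 nA = 0.4765 × 10^3 pA = 476.5
  0.004226 nA = 0.004226 × 10^3 pA = 4.226
  0.08378 nA = 0.08378 × 10^3 pA = 83.78
  4.382 pA → 4.382
Sum: 180.9 + 476.5 + 4.226 + 83.78 + 4.382 = 749.788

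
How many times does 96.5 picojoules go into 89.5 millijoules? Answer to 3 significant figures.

(89.5 × 10⁻³) / (96.5 × 10⁻¹²) = 0.9275 × 10⁹

927000000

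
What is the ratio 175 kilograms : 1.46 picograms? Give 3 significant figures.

(175 × 10^3) / (1.46 × 10^-12) = 119.9 × 10^15

120000000000000000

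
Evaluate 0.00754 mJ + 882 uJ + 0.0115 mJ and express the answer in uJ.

901.04 uJ

In uJ:
  0.00754 mJ = 0.00754 × 10^3 uJ = 7.54
  882 uJ → 882
  0.0115 mJ = 0.0115 × 10^3 uJ = 11.5
Sum: 7.54 + 882 + 11.5 = 901.04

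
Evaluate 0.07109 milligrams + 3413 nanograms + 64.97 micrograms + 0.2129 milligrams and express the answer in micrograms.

In micrograms:
  0.07109 milligrams = 0.07109e3 micrograms = 71.09
  3413 nanograms = 3413e-3 micrograms = 3.413
  64.97 micrograms → 64.97
  0.2129 milligrams = 0.2129e3 micrograms = 212.9
Sum: 71.09 + 3.413 + 64.97 + 212.9 = 352.373

352.373 micrograms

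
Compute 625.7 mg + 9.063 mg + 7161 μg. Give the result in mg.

In mg:
  625.7 mg → 625.7
  9.063 mg → 9.063
  7161 μg = 7161e-3 mg = 7.161
Sum: 625.7 + 9.063 + 7.161 = 641.924

641.924 mg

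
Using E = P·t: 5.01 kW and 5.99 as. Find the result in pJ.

0.0300099 pJ

5.01 × 10^3 × 5.99 × 10^-18 = 30.0099 × 10^-15 J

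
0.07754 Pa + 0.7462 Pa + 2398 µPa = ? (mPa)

In mPa:
  0.07754 Pa = 0.07754 × 10^3 mPa = 77.54
  0.7462 Pa = 0.7462 × 10^3 mPa = 746.2
  2398 µPa = 2398 × 10^-3 mPa = 2.398
Sum: 77.54 + 746.2 + 2.398 = 826.138

826.138 mPa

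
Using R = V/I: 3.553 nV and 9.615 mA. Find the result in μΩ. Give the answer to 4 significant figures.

(3.553e-9) / (9.615e-3) = 0.369527e-6 Ω

0.3695 μΩ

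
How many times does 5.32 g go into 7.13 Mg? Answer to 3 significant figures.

(7.13e6) / (5.32) = 1.34e6

1340000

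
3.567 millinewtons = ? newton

milli = 1e-3, (no prefix) = 1e0; factor is 1e-3.
3.567 × 1e-3 = 0.003567

0.003567 newtons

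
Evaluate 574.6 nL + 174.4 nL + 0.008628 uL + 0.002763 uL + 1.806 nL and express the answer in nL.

In nL:
  574.6 nL → 574.6
  174.4 nL → 174.4
  0.008628 uL = 0.008628 × 10³ nL = 8.628
  0.002763 uL = 0.002763 × 10³ nL = 2.763
  1.806 nL → 1.806
Sum: 574.6 + 174.4 + 8.628 + 2.763 + 1.806 = 762.197

762.197 nL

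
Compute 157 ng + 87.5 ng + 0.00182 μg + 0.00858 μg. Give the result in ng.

254.9 ng

In ng:
  157 ng → 157
  87.5 ng → 87.5
  0.00182 μg = 0.00182 × 10^3 ng = 1.82
  0.00858 μg = 0.00858 × 10^3 ng = 8.58
Sum: 157 + 87.5 + 1.82 + 8.58 = 254.9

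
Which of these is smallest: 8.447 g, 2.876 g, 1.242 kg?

8.447 g = 8.447 g
2.876 g = 2.876 g
1.242 kg = 1242 g

2.876 g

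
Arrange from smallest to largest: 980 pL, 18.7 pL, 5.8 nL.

18.7 pL < 980 pL < 5.8 nL

980 pL = 0.00000000098 L
18.7 pL = 0.0000000000187 L
5.8 nL = 0.0000000058 L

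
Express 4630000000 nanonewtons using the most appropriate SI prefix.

4.63 newtons

= 4.63 newtons; mantissa already in [1, 1000).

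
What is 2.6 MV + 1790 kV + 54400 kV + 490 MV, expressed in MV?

548.79 MV

In MV:
  2.6 MV → 2.6
  1790 kV = 1790 × 10⁻³ MV = 1.79
  54400 kV = 54400 × 10⁻³ MV = 54.4
  490 MV → 490
Sum: 2.6 + 1.79 + 54.4 + 490 = 548.79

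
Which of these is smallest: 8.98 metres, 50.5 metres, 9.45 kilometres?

8.98 metres

8.98 metres = 8.98 metres
50.5 metres = 50.5 metres
9.45 kilometres = 9450 metres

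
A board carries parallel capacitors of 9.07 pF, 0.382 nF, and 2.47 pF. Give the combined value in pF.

In pF:
  9.07 pF → 9.07
  0.382 nF = 0.382e3 pF = 382
  2.47 pF → 2.47
Sum: 9.07 + 382 + 2.47 = 393.54

393.54 pF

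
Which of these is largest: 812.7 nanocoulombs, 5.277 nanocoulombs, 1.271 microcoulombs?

1.271 microcoulombs

812.7 nanocoulombs = 0.0000008127 coulombs
5.277 nanocoulombs = 0.000000005277 coulombs
1.271 microcoulombs = 0.000001271 coulombs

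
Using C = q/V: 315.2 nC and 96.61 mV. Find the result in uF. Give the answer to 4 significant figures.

(315.2e-9) / (96.61e-3) = 3.2626e-6 F

3.263 uF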